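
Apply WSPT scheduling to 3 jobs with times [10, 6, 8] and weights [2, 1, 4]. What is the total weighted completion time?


Compute p/w ratios and sort ascending (WSPT): [(8, 4), (10, 2), (6, 1)]
Compute weighted completion times:
  Job (p=8,w=4): C=8, w*C=4*8=32
  Job (p=10,w=2): C=18, w*C=2*18=36
  Job (p=6,w=1): C=24, w*C=1*24=24
Total weighted completion time = 92

92


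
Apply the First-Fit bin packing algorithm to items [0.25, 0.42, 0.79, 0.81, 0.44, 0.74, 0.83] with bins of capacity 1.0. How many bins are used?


Place items sequentially using First-Fit:
  Item 0.25 -> new Bin 1
  Item 0.42 -> Bin 1 (now 0.67)
  Item 0.79 -> new Bin 2
  Item 0.81 -> new Bin 3
  Item 0.44 -> new Bin 4
  Item 0.74 -> new Bin 5
  Item 0.83 -> new Bin 6
Total bins used = 6

6


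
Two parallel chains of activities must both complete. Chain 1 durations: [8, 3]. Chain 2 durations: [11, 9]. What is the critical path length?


Path A total = 8 + 3 = 11
Path B total = 11 + 9 = 20
Critical path = longest path = max(11, 20) = 20

20


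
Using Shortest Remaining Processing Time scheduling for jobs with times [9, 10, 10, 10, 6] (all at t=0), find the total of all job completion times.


Since all jobs arrive at t=0, SRPT equals SPT ordering.
SPT order: [6, 9, 10, 10, 10]
Completion times:
  Job 1: p=6, C=6
  Job 2: p=9, C=15
  Job 3: p=10, C=25
  Job 4: p=10, C=35
  Job 5: p=10, C=45
Total completion time = 6 + 15 + 25 + 35 + 45 = 126

126


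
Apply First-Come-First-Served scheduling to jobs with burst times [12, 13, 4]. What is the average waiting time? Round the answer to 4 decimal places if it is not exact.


FCFS order (as given): [12, 13, 4]
Waiting times:
  Job 1: wait = 0
  Job 2: wait = 12
  Job 3: wait = 25
Sum of waiting times = 37
Average waiting time = 37/3 = 12.3333

12.3333


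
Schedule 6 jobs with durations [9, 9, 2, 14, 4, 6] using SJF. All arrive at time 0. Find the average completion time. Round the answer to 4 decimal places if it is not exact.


SJF order (ascending): [2, 4, 6, 9, 9, 14]
Completion times:
  Job 1: burst=2, C=2
  Job 2: burst=4, C=6
  Job 3: burst=6, C=12
  Job 4: burst=9, C=21
  Job 5: burst=9, C=30
  Job 6: burst=14, C=44
Average completion = 115/6 = 19.1667

19.1667


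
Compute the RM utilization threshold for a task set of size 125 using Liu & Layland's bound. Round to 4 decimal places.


Compute 2^(1/125) = 1.0055605804
Subtract 1: 1.0055605804 - 1 = 0.0055605804
Multiply by n: 125 * 0.0055605804 = 0.6950725500
Round to 4 dp: 0.6951

0.6951


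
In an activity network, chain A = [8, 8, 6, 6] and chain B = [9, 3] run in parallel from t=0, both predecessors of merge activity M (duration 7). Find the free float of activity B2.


ES(B2) = sum of predecessors on chain B = 9
EF(B2) = ES + duration = 9 + 3 = 12
Successor of B2 is M. ES(M) = max(sum(A), sum(B)) = max(28, 12) = 28
Free float = ES(successor) - EF(current) = 28 - 12 = 16

16


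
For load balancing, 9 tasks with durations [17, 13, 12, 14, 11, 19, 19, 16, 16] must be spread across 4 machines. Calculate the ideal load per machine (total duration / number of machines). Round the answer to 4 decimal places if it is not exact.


Total processing time = 17 + 13 + 12 + 14 + 11 + 19 + 19 + 16 + 16 = 137
Number of machines = 4
Ideal balanced load = 137 / 4 = 34.25

34.25


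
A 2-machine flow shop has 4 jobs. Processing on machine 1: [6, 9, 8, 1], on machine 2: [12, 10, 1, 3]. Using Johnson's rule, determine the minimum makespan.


Apply Johnson's rule:
  Group 1 (a <= b): [(4, 1, 3), (1, 6, 12), (2, 9, 10)]
  Group 2 (a > b): [(3, 8, 1)]
Optimal job order: [4, 1, 2, 3]
Schedule:
  Job 4: M1 done at 1, M2 done at 4
  Job 1: M1 done at 7, M2 done at 19
  Job 2: M1 done at 16, M2 done at 29
  Job 3: M1 done at 24, M2 done at 30
Makespan = 30

30


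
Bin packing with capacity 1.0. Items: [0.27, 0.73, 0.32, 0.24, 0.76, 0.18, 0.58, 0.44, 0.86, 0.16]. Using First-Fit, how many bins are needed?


Place items sequentially using First-Fit:
  Item 0.27 -> new Bin 1
  Item 0.73 -> Bin 1 (now 1.0)
  Item 0.32 -> new Bin 2
  Item 0.24 -> Bin 2 (now 0.56)
  Item 0.76 -> new Bin 3
  Item 0.18 -> Bin 2 (now 0.74)
  Item 0.58 -> new Bin 4
  Item 0.44 -> new Bin 5
  Item 0.86 -> new Bin 6
  Item 0.16 -> Bin 2 (now 0.9)
Total bins used = 6

6


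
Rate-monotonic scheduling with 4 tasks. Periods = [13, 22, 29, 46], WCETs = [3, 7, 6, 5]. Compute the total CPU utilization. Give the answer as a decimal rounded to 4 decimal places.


Compute individual utilizations (exact fractions):
  Task 1: C/T = 3/13 (approx. 0.2308)
  Task 2: C/T = 7/22 (approx. 0.3182)
  Task 3: C/T = 6/29 (approx. 0.2069)
  Task 4: C/T = 5/46 (approx. 0.1087)
Total utilization U = 3/13 + 7/22 + 6/29 + 5/46 = 82461/95381
Rounded to 4 decimal places: U = 0.8645
RM (Liu & Layland) bound for 4 tasks = 0.756828; compare with U = 82461/95381 (approx. 0.864543)
bound < U <= 1, so the RM sufficient condition is not met (inconclusive; an exact test such as response-time analysis is needed).

0.8645


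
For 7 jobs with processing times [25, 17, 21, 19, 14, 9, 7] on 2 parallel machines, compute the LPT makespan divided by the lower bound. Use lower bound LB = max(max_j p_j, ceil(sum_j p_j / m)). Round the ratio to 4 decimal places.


LPT order: [25, 21, 19, 17, 14, 9, 7]
Machine loads after assignment: [58, 54]
LPT makespan = 58
Lower bound = max(max_job, ceil(total/2)) = max(25, 56) = 56
Ratio = 58 / 56 = 1.0357

1.0357


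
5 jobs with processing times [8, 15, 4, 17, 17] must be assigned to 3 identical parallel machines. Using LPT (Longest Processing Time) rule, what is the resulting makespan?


Sort jobs in decreasing order (LPT): [17, 17, 15, 8, 4]
Assign each job to the least loaded machine:
  Machine 1: jobs [17, 4], load = 21
  Machine 2: jobs [17], load = 17
  Machine 3: jobs [15, 8], load = 23
Makespan = max load = 23

23


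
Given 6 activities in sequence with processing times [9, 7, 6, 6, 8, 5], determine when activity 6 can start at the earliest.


Activity 6 starts after activities 1 through 5 complete.
Predecessor durations: [9, 7, 6, 6, 8]
ES = 9 + 7 + 6 + 6 + 8 = 36

36


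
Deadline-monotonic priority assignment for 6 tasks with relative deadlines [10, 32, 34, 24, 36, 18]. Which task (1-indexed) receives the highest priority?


Sort tasks by relative deadline (ascending):
  Task 1: deadline = 10
  Task 6: deadline = 18
  Task 4: deadline = 24
  Task 2: deadline = 32
  Task 3: deadline = 34
  Task 5: deadline = 36
Priority order (highest first): [1, 6, 4, 2, 3, 5]
Highest priority task = 1

1


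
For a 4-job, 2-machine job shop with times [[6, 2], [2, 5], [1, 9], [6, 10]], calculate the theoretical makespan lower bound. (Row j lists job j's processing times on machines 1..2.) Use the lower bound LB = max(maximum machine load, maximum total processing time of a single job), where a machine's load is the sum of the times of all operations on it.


Machine loads:
  Machine 1: 6 + 2 + 1 + 6 = 15
  Machine 2: 2 + 5 + 9 + 10 = 26
Max machine load = 26
Job totals:
  Job 1: 8
  Job 2: 7
  Job 3: 10
  Job 4: 16
Max job total = 16
Lower bound = max(26, 16) = 26

26


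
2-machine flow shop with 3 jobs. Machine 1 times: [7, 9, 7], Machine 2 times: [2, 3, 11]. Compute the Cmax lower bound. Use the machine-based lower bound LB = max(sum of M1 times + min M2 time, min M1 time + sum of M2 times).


LB1 = sum(M1 times) + min(M2 times) = 23 + 2 = 25
LB2 = min(M1 times) + sum(M2 times) = 7 + 16 = 23
Lower bound = max(LB1, LB2) = max(25, 23) = 25

25


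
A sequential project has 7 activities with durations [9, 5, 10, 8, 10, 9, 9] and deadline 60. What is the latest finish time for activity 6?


LF(activity 6) = deadline - sum of successor durations
Successors: activities 7 through 7 with durations [9]
Sum of successor durations = 9
LF = 60 - 9 = 51

51


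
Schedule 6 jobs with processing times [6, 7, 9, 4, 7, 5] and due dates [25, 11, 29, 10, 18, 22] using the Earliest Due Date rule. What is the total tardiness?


Sort by due date (EDD order): [(4, 10), (7, 11), (7, 18), (5, 22), (6, 25), (9, 29)]
Compute completion times and tardiness:
  Job 1: p=4, d=10, C=4, tardiness=max(0,4-10)=0
  Job 2: p=7, d=11, C=11, tardiness=max(0,11-11)=0
  Job 3: p=7, d=18, C=18, tardiness=max(0,18-18)=0
  Job 4: p=5, d=22, C=23, tardiness=max(0,23-22)=1
  Job 5: p=6, d=25, C=29, tardiness=max(0,29-25)=4
  Job 6: p=9, d=29, C=38, tardiness=max(0,38-29)=9
Total tardiness = 14

14


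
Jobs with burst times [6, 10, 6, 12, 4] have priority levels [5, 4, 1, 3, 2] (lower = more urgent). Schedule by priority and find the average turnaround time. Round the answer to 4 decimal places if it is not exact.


Sort by priority (ascending = highest first):
Order: [(1, 6), (2, 4), (3, 12), (4, 10), (5, 6)]
Completion times:
  Priority 1, burst=6, C=6
  Priority 2, burst=4, C=10
  Priority 3, burst=12, C=22
  Priority 4, burst=10, C=32
  Priority 5, burst=6, C=38
Average turnaround = 108/5 = 21.6

21.6


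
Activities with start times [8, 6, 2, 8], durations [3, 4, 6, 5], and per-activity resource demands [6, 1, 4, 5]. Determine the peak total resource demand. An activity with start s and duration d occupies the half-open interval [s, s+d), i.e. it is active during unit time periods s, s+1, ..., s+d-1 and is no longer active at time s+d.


Each activity i is active on [start_i, start_i + duration_i).
Compute total resource usage per time slot:
  t=0: active resources = [], total = 0
  t=1: active resources = [], total = 0
  t=2: active resources = [4], total = 4
  t=3: active resources = [4], total = 4
  t=4: active resources = [4], total = 4
  t=5: active resources = [4], total = 4
  t=6: active resources = [1, 4], total = 5
  t=7: active resources = [1, 4], total = 5
  t=8: active resources = [6, 1, 5], total = 12
  t=9: active resources = [6, 1, 5], total = 12
  t=10: active resources = [6, 5], total = 11
  t=11: active resources = [5], total = 5
  t=12: active resources = [5], total = 5
Peak resource demand = 12

12


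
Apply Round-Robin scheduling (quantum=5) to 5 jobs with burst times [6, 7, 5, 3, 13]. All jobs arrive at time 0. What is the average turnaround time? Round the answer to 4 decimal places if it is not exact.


Time quantum = 5
Execution trace:
  J1 runs 5 units, time = 5
  J2 runs 5 units, time = 10
  J3 runs 5 units, time = 15
  J4 runs 3 units, time = 18
  J5 runs 5 units, time = 23
  J1 runs 1 units, time = 24
  J2 runs 2 units, time = 26
  J5 runs 5 units, time = 31
  J5 runs 3 units, time = 34
Finish times: [24, 26, 15, 18, 34]
Average turnaround = 117/5 = 23.4

23.4


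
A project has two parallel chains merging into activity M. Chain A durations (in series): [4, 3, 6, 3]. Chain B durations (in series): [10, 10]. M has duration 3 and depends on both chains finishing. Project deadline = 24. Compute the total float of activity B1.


Forward pass: ES(B1) = sum of predecessors on chain B = 0
EF = ES + duration = 0 + 10 = 10
Backward pass: LF(M) = deadline = 24; LS(M) = 24 - 3 = 21
LF(B1) = LS(M) - sum(successors on chain B) = 21 - 10 = 11
LS = LF - duration = 11 - 10 = 1
Total float = LS - ES = 1 - 0 = 1

1


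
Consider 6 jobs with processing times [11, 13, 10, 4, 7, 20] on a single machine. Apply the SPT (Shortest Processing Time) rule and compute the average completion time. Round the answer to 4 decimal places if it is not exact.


Sort jobs by processing time (SPT order): [4, 7, 10, 11, 13, 20]
Compute completion times sequentially:
  Job 1: processing = 4, completes at 4
  Job 2: processing = 7, completes at 11
  Job 3: processing = 10, completes at 21
  Job 4: processing = 11, completes at 32
  Job 5: processing = 13, completes at 45
  Job 6: processing = 20, completes at 65
Sum of completion times = 178
Average completion time = 178/6 = 29.6667

29.6667


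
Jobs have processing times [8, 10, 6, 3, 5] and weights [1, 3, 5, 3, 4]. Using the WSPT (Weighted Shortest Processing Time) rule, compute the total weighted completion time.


Compute p/w ratios and sort ascending (WSPT): [(3, 3), (6, 5), (5, 4), (10, 3), (8, 1)]
Compute weighted completion times:
  Job (p=3,w=3): C=3, w*C=3*3=9
  Job (p=6,w=5): C=9, w*C=5*9=45
  Job (p=5,w=4): C=14, w*C=4*14=56
  Job (p=10,w=3): C=24, w*C=3*24=72
  Job (p=8,w=1): C=32, w*C=1*32=32
Total weighted completion time = 214

214


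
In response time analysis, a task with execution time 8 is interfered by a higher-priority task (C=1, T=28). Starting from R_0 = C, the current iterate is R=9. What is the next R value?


R_next = C + ceil(R_prev / T_hp) * C_hp
ceil(9 / 28) = ceil(0.3214) = 1
Interference = 1 * 1 = 1
R_next = 8 + 1 = 9
R_next = R_prev, so the iteration has converged (response time = 9).

9


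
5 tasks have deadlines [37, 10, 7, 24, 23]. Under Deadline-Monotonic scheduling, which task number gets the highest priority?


Sort tasks by relative deadline (ascending):
  Task 3: deadline = 7
  Task 2: deadline = 10
  Task 5: deadline = 23
  Task 4: deadline = 24
  Task 1: deadline = 37
Priority order (highest first): [3, 2, 5, 4, 1]
Highest priority task = 3

3


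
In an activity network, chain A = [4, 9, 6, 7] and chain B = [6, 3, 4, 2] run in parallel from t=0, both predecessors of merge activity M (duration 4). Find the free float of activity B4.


ES(B4) = sum of predecessors on chain B = 13
EF(B4) = ES + duration = 13 + 2 = 15
Successor of B4 is M. ES(M) = max(sum(A), sum(B)) = max(26, 15) = 26
Free float = ES(successor) - EF(current) = 26 - 15 = 11

11


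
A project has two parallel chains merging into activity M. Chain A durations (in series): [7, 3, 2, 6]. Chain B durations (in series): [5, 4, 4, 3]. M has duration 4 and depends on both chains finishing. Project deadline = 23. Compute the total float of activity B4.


Forward pass: ES(B4) = sum of predecessors on chain B = 13
EF = ES + duration = 13 + 3 = 16
Backward pass: LF(M) = deadline = 23; LS(M) = 23 - 4 = 19
LF(B4) = LS(M) - sum(successors on chain B) = 19 - 0 = 19
LS = LF - duration = 19 - 3 = 16
Total float = LS - ES = 16 - 13 = 3

3


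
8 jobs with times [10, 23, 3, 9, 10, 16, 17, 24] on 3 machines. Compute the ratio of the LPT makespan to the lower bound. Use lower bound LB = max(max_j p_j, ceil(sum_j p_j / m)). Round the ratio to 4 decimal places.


LPT order: [24, 23, 17, 16, 10, 10, 9, 3]
Machine loads after assignment: [34, 42, 36]
LPT makespan = 42
Lower bound = max(max_job, ceil(total/3)) = max(24, 38) = 38
Ratio = 42 / 38 = 1.1053

1.1053


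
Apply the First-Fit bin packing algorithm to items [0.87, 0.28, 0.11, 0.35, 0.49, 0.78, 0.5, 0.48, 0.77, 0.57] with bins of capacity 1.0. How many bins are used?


Place items sequentially using First-Fit:
  Item 0.87 -> new Bin 1
  Item 0.28 -> new Bin 2
  Item 0.11 -> Bin 1 (now 0.98)
  Item 0.35 -> Bin 2 (now 0.63)
  Item 0.49 -> new Bin 3
  Item 0.78 -> new Bin 4
  Item 0.5 -> Bin 3 (now 0.99)
  Item 0.48 -> new Bin 5
  Item 0.77 -> new Bin 6
  Item 0.57 -> new Bin 7
Total bins used = 7

7


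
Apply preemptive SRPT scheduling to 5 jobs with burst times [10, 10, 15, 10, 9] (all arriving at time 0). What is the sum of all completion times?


Since all jobs arrive at t=0, SRPT equals SPT ordering.
SPT order: [9, 10, 10, 10, 15]
Completion times:
  Job 1: p=9, C=9
  Job 2: p=10, C=19
  Job 3: p=10, C=29
  Job 4: p=10, C=39
  Job 5: p=15, C=54
Total completion time = 9 + 19 + 29 + 39 + 54 = 150

150


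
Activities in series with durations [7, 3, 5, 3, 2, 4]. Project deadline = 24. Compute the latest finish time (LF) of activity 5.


LF(activity 5) = deadline - sum of successor durations
Successors: activities 6 through 6 with durations [4]
Sum of successor durations = 4
LF = 24 - 4 = 20

20


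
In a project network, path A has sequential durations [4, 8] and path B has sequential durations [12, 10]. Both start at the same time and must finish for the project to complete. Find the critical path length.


Path A total = 4 + 8 = 12
Path B total = 12 + 10 = 22
Critical path = longest path = max(12, 22) = 22

22


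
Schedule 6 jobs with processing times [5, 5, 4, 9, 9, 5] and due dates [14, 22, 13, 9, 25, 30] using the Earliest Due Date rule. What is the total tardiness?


Sort by due date (EDD order): [(9, 9), (4, 13), (5, 14), (5, 22), (9, 25), (5, 30)]
Compute completion times and tardiness:
  Job 1: p=9, d=9, C=9, tardiness=max(0,9-9)=0
  Job 2: p=4, d=13, C=13, tardiness=max(0,13-13)=0
  Job 3: p=5, d=14, C=18, tardiness=max(0,18-14)=4
  Job 4: p=5, d=22, C=23, tardiness=max(0,23-22)=1
  Job 5: p=9, d=25, C=32, tardiness=max(0,32-25)=7
  Job 6: p=5, d=30, C=37, tardiness=max(0,37-30)=7
Total tardiness = 19

19


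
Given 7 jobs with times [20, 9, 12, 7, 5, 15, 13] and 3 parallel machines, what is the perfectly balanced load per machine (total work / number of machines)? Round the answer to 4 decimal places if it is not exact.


Total processing time = 20 + 9 + 12 + 7 + 5 + 15 + 13 = 81
Number of machines = 3
Ideal balanced load = 81 / 3 = 27.0

27.0


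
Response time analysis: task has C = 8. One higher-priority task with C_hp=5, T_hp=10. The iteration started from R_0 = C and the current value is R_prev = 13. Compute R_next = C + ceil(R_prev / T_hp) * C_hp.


R_next = C + ceil(R_prev / T_hp) * C_hp
ceil(13 / 10) = ceil(1.3) = 2
Interference = 2 * 5 = 10
R_next = 8 + 10 = 18

18


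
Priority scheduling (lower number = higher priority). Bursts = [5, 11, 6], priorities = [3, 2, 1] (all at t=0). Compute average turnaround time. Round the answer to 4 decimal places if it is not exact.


Sort by priority (ascending = highest first):
Order: [(1, 6), (2, 11), (3, 5)]
Completion times:
  Priority 1, burst=6, C=6
  Priority 2, burst=11, C=17
  Priority 3, burst=5, C=22
Average turnaround = 45/3 = 15.0

15.0


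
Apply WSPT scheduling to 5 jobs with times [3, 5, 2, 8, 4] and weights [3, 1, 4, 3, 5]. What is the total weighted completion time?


Compute p/w ratios and sort ascending (WSPT): [(2, 4), (4, 5), (3, 3), (8, 3), (5, 1)]
Compute weighted completion times:
  Job (p=2,w=4): C=2, w*C=4*2=8
  Job (p=4,w=5): C=6, w*C=5*6=30
  Job (p=3,w=3): C=9, w*C=3*9=27
  Job (p=8,w=3): C=17, w*C=3*17=51
  Job (p=5,w=1): C=22, w*C=1*22=22
Total weighted completion time = 138

138


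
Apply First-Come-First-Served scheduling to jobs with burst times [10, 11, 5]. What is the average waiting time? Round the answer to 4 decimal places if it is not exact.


FCFS order (as given): [10, 11, 5]
Waiting times:
  Job 1: wait = 0
  Job 2: wait = 10
  Job 3: wait = 21
Sum of waiting times = 31
Average waiting time = 31/3 = 10.3333

10.3333


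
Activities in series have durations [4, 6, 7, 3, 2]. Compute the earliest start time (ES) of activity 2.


Activity 2 starts after activities 1 through 1 complete.
Predecessor durations: [4]
ES = 4 = 4

4


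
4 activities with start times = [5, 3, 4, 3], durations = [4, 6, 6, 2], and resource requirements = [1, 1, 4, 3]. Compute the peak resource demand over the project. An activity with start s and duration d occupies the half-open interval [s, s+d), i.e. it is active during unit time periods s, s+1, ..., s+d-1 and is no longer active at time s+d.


Each activity i is active on [start_i, start_i + duration_i).
Compute total resource usage per time slot:
  t=0: active resources = [], total = 0
  t=1: active resources = [], total = 0
  t=2: active resources = [], total = 0
  t=3: active resources = [1, 3], total = 4
  t=4: active resources = [1, 4, 3], total = 8
  t=5: active resources = [1, 1, 4], total = 6
  t=6: active resources = [1, 1, 4], total = 6
  t=7: active resources = [1, 1, 4], total = 6
  t=8: active resources = [1, 1, 4], total = 6
  t=9: active resources = [4], total = 4
Peak resource demand = 8

8


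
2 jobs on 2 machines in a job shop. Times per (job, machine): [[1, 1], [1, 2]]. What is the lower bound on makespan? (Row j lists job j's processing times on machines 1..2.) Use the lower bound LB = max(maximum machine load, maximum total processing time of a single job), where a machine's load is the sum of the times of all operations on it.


Machine loads:
  Machine 1: 1 + 1 = 2
  Machine 2: 1 + 2 = 3
Max machine load = 3
Job totals:
  Job 1: 2
  Job 2: 3
Max job total = 3
Lower bound = max(3, 3) = 3

3


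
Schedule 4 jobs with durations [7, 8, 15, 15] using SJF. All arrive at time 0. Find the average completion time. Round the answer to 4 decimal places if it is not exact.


SJF order (ascending): [7, 8, 15, 15]
Completion times:
  Job 1: burst=7, C=7
  Job 2: burst=8, C=15
  Job 3: burst=15, C=30
  Job 4: burst=15, C=45
Average completion = 97/4 = 24.25

24.25


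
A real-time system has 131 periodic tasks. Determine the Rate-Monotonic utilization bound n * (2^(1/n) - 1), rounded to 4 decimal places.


Compute 2^(1/131) = 1.0053052230
Subtract 1: 1.0053052230 - 1 = 0.0053052230
Multiply by n: 131 * 0.0053052230 = 0.6949842130
Round to 4 dp: 0.6950

0.6950


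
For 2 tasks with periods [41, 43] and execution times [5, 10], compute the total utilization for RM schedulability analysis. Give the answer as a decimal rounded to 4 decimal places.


Compute individual utilizations (exact fractions):
  Task 1: C/T = 5/41 (approx. 0.122)
  Task 2: C/T = 10/43 (approx. 0.2326)
Total utilization U = 5/41 + 10/43 = 625/1763
Rounded to 4 decimal places: U = 0.3545
RM (Liu & Layland) bound for 2 tasks = 0.828427; compare with U = 625/1763 (approx. 0.354509)
U <= bound, so schedulable by RM sufficient condition.

0.3545


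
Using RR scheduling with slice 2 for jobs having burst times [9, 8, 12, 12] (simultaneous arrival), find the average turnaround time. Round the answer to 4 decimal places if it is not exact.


Time quantum = 2
Execution trace:
  J1 runs 2 units, time = 2
  J2 runs 2 units, time = 4
  J3 runs 2 units, time = 6
  J4 runs 2 units, time = 8
  J1 runs 2 units, time = 10
  J2 runs 2 units, time = 12
  J3 runs 2 units, time = 14
  J4 runs 2 units, time = 16
  J1 runs 2 units, time = 18
  J2 runs 2 units, time = 20
  J3 runs 2 units, time = 22
  J4 runs 2 units, time = 24
  J1 runs 2 units, time = 26
  J2 runs 2 units, time = 28
  J3 runs 2 units, time = 30
  J4 runs 2 units, time = 32
  J1 runs 1 units, time = 33
  J3 runs 2 units, time = 35
  J4 runs 2 units, time = 37
  J3 runs 2 units, time = 39
  J4 runs 2 units, time = 41
Finish times: [33, 28, 39, 41]
Average turnaround = 141/4 = 35.25

35.25


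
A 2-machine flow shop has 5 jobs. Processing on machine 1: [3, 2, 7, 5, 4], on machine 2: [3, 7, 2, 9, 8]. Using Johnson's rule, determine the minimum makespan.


Apply Johnson's rule:
  Group 1 (a <= b): [(2, 2, 7), (1, 3, 3), (5, 4, 8), (4, 5, 9)]
  Group 2 (a > b): [(3, 7, 2)]
Optimal job order: [2, 1, 5, 4, 3]
Schedule:
  Job 2: M1 done at 2, M2 done at 9
  Job 1: M1 done at 5, M2 done at 12
  Job 5: M1 done at 9, M2 done at 20
  Job 4: M1 done at 14, M2 done at 29
  Job 3: M1 done at 21, M2 done at 31
Makespan = 31

31


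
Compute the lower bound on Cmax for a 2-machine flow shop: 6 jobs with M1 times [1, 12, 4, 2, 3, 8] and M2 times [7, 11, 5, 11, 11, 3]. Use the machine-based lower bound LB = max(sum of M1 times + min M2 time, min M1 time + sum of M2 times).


LB1 = sum(M1 times) + min(M2 times) = 30 + 3 = 33
LB2 = min(M1 times) + sum(M2 times) = 1 + 48 = 49
Lower bound = max(LB1, LB2) = max(33, 49) = 49

49


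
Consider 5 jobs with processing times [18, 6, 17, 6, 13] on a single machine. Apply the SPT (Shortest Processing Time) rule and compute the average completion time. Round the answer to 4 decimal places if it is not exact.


Sort jobs by processing time (SPT order): [6, 6, 13, 17, 18]
Compute completion times sequentially:
  Job 1: processing = 6, completes at 6
  Job 2: processing = 6, completes at 12
  Job 3: processing = 13, completes at 25
  Job 4: processing = 17, completes at 42
  Job 5: processing = 18, completes at 60
Sum of completion times = 145
Average completion time = 145/5 = 29.0

29.0


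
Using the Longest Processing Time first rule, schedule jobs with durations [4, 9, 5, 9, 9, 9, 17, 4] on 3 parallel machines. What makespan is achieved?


Sort jobs in decreasing order (LPT): [17, 9, 9, 9, 9, 5, 4, 4]
Assign each job to the least loaded machine:
  Machine 1: jobs [17, 5], load = 22
  Machine 2: jobs [9, 9, 4], load = 22
  Machine 3: jobs [9, 9, 4], load = 22
Makespan = max load = 22

22


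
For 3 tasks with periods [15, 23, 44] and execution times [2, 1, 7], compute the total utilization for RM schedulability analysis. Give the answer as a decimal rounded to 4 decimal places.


Compute individual utilizations (exact fractions):
  Task 1: C/T = 2/15 (approx. 0.1333)
  Task 2: C/T = 1/23 (approx. 0.0435)
  Task 3: C/T = 7/44 (approx. 0.1591)
Total utilization U = 2/15 + 1/23 + 7/44 = 5099/15180
Rounded to 4 decimal places: U = 0.3359
RM (Liu & Layland) bound for 3 tasks = 0.779763; compare with U = 5099/15180 (approx. 0.335903)
U <= bound, so schedulable by RM sufficient condition.

0.3359


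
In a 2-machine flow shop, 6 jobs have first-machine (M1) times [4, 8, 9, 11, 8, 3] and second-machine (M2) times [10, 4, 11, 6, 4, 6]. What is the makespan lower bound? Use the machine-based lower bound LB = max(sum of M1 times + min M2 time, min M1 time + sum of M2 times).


LB1 = sum(M1 times) + min(M2 times) = 43 + 4 = 47
LB2 = min(M1 times) + sum(M2 times) = 3 + 41 = 44
Lower bound = max(LB1, LB2) = max(47, 44) = 47

47


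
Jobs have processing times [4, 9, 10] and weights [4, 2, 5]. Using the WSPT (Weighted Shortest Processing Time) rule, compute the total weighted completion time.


Compute p/w ratios and sort ascending (WSPT): [(4, 4), (10, 5), (9, 2)]
Compute weighted completion times:
  Job (p=4,w=4): C=4, w*C=4*4=16
  Job (p=10,w=5): C=14, w*C=5*14=70
  Job (p=9,w=2): C=23, w*C=2*23=46
Total weighted completion time = 132

132


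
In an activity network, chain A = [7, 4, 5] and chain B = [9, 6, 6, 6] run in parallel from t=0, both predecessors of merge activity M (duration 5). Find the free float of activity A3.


ES(A3) = sum of predecessors on chain A = 11
EF(A3) = ES + duration = 11 + 5 = 16
Successor of A3 is M. ES(M) = max(sum(A), sum(B)) = max(16, 27) = 27
Free float = ES(successor) - EF(current) = 27 - 16 = 11

11


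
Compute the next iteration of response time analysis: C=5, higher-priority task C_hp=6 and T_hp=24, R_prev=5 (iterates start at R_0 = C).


R_next = C + ceil(R_prev / T_hp) * C_hp
ceil(5 / 24) = ceil(0.2083) = 1
Interference = 1 * 6 = 6
R_next = 5 + 6 = 11

11


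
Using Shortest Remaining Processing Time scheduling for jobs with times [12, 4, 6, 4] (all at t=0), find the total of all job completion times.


Since all jobs arrive at t=0, SRPT equals SPT ordering.
SPT order: [4, 4, 6, 12]
Completion times:
  Job 1: p=4, C=4
  Job 2: p=4, C=8
  Job 3: p=6, C=14
  Job 4: p=12, C=26
Total completion time = 4 + 8 + 14 + 26 = 52

52


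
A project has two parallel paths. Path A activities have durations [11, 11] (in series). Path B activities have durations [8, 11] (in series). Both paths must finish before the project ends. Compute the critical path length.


Path A total = 11 + 11 = 22
Path B total = 8 + 11 = 19
Critical path = longest path = max(22, 19) = 22

22


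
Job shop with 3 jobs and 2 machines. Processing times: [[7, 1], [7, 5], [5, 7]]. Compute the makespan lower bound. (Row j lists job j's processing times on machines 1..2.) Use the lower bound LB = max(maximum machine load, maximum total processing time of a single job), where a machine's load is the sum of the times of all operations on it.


Machine loads:
  Machine 1: 7 + 7 + 5 = 19
  Machine 2: 1 + 5 + 7 = 13
Max machine load = 19
Job totals:
  Job 1: 8
  Job 2: 12
  Job 3: 12
Max job total = 12
Lower bound = max(19, 12) = 19

19


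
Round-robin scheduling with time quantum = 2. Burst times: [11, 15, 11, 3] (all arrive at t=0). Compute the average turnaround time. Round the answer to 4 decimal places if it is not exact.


Time quantum = 2
Execution trace:
  J1 runs 2 units, time = 2
  J2 runs 2 units, time = 4
  J3 runs 2 units, time = 6
  J4 runs 2 units, time = 8
  J1 runs 2 units, time = 10
  J2 runs 2 units, time = 12
  J3 runs 2 units, time = 14
  J4 runs 1 units, time = 15
  J1 runs 2 units, time = 17
  J2 runs 2 units, time = 19
  J3 runs 2 units, time = 21
  J1 runs 2 units, time = 23
  J2 runs 2 units, time = 25
  J3 runs 2 units, time = 27
  J1 runs 2 units, time = 29
  J2 runs 2 units, time = 31
  J3 runs 2 units, time = 33
  J1 runs 1 units, time = 34
  J2 runs 2 units, time = 36
  J3 runs 1 units, time = 37
  J2 runs 2 units, time = 39
  J2 runs 1 units, time = 40
Finish times: [34, 40, 37, 15]
Average turnaround = 126/4 = 31.5

31.5


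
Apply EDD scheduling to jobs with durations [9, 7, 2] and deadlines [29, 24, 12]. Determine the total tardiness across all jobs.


Sort by due date (EDD order): [(2, 12), (7, 24), (9, 29)]
Compute completion times and tardiness:
  Job 1: p=2, d=12, C=2, tardiness=max(0,2-12)=0
  Job 2: p=7, d=24, C=9, tardiness=max(0,9-24)=0
  Job 3: p=9, d=29, C=18, tardiness=max(0,18-29)=0
Total tardiness = 0

0


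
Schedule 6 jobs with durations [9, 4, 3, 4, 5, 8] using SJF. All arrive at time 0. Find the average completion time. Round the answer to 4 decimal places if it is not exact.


SJF order (ascending): [3, 4, 4, 5, 8, 9]
Completion times:
  Job 1: burst=3, C=3
  Job 2: burst=4, C=7
  Job 3: burst=4, C=11
  Job 4: burst=5, C=16
  Job 5: burst=8, C=24
  Job 6: burst=9, C=33
Average completion = 94/6 = 15.6667

15.6667


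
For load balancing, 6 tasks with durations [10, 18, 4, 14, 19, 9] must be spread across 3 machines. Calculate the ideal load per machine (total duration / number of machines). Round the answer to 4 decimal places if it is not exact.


Total processing time = 10 + 18 + 4 + 14 + 19 + 9 = 74
Number of machines = 3
Ideal balanced load = 74 / 3 = 24.6667

24.6667


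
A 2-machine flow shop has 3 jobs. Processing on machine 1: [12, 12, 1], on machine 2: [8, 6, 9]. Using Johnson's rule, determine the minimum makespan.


Apply Johnson's rule:
  Group 1 (a <= b): [(3, 1, 9)]
  Group 2 (a > b): [(1, 12, 8), (2, 12, 6)]
Optimal job order: [3, 1, 2]
Schedule:
  Job 3: M1 done at 1, M2 done at 10
  Job 1: M1 done at 13, M2 done at 21
  Job 2: M1 done at 25, M2 done at 31
Makespan = 31

31


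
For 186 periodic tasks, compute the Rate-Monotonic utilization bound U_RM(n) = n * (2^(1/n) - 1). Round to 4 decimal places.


Compute 2^(1/186) = 1.0037335501
Subtract 1: 1.0037335501 - 1 = 0.0037335501
Multiply by n: 186 * 0.0037335501 = 0.6944403186
Round to 4 dp: 0.6944

0.6944


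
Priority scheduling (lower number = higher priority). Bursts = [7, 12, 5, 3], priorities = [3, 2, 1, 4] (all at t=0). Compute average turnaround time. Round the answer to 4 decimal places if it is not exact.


Sort by priority (ascending = highest first):
Order: [(1, 5), (2, 12), (3, 7), (4, 3)]
Completion times:
  Priority 1, burst=5, C=5
  Priority 2, burst=12, C=17
  Priority 3, burst=7, C=24
  Priority 4, burst=3, C=27
Average turnaround = 73/4 = 18.25

18.25


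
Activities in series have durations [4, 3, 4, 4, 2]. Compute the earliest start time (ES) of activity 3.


Activity 3 starts after activities 1 through 2 complete.
Predecessor durations: [4, 3]
ES = 4 + 3 = 7

7


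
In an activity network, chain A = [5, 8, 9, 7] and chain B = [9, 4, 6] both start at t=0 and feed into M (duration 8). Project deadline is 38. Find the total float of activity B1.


Forward pass: ES(B1) = sum of predecessors on chain B = 0
EF = ES + duration = 0 + 9 = 9
Backward pass: LF(M) = deadline = 38; LS(M) = 38 - 8 = 30
LF(B1) = LS(M) - sum(successors on chain B) = 30 - 10 = 20
LS = LF - duration = 20 - 9 = 11
Total float = LS - ES = 11 - 0 = 11

11


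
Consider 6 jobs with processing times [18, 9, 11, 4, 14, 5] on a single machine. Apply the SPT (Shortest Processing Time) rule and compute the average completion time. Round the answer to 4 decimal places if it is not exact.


Sort jobs by processing time (SPT order): [4, 5, 9, 11, 14, 18]
Compute completion times sequentially:
  Job 1: processing = 4, completes at 4
  Job 2: processing = 5, completes at 9
  Job 3: processing = 9, completes at 18
  Job 4: processing = 11, completes at 29
  Job 5: processing = 14, completes at 43
  Job 6: processing = 18, completes at 61
Sum of completion times = 164
Average completion time = 164/6 = 27.3333

27.3333


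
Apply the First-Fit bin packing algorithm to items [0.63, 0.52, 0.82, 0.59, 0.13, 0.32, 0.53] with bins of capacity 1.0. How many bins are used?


Place items sequentially using First-Fit:
  Item 0.63 -> new Bin 1
  Item 0.52 -> new Bin 2
  Item 0.82 -> new Bin 3
  Item 0.59 -> new Bin 4
  Item 0.13 -> Bin 1 (now 0.76)
  Item 0.32 -> Bin 2 (now 0.84)
  Item 0.53 -> new Bin 5
Total bins used = 5

5


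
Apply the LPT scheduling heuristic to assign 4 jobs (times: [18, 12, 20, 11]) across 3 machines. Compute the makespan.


Sort jobs in decreasing order (LPT): [20, 18, 12, 11]
Assign each job to the least loaded machine:
  Machine 1: jobs [20], load = 20
  Machine 2: jobs [18], load = 18
  Machine 3: jobs [12, 11], load = 23
Makespan = max load = 23

23


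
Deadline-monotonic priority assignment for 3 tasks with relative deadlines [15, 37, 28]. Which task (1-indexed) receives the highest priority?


Sort tasks by relative deadline (ascending):
  Task 1: deadline = 15
  Task 3: deadline = 28
  Task 2: deadline = 37
Priority order (highest first): [1, 3, 2]
Highest priority task = 1

1


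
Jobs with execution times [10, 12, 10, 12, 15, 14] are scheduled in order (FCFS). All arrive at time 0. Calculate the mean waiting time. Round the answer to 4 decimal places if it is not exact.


FCFS order (as given): [10, 12, 10, 12, 15, 14]
Waiting times:
  Job 1: wait = 0
  Job 2: wait = 10
  Job 3: wait = 22
  Job 4: wait = 32
  Job 5: wait = 44
  Job 6: wait = 59
Sum of waiting times = 167
Average waiting time = 167/6 = 27.8333

27.8333


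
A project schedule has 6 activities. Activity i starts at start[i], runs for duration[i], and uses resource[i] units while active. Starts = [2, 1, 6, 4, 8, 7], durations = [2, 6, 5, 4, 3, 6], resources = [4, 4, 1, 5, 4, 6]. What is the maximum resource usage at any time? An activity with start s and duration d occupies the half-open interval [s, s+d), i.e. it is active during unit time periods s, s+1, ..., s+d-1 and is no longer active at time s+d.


Each activity i is active on [start_i, start_i + duration_i).
Compute total resource usage per time slot:
  t=0: active resources = [], total = 0
  t=1: active resources = [4], total = 4
  t=2: active resources = [4, 4], total = 8
  t=3: active resources = [4, 4], total = 8
  t=4: active resources = [4, 5], total = 9
  t=5: active resources = [4, 5], total = 9
  t=6: active resources = [4, 1, 5], total = 10
  t=7: active resources = [1, 5, 6], total = 12
  t=8: active resources = [1, 4, 6], total = 11
  t=9: active resources = [1, 4, 6], total = 11
  t=10: active resources = [1, 4, 6], total = 11
  t=11: active resources = [6], total = 6
  t=12: active resources = [6], total = 6
Peak resource demand = 12

12


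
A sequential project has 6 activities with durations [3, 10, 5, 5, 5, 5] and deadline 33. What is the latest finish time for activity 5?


LF(activity 5) = deadline - sum of successor durations
Successors: activities 6 through 6 with durations [5]
Sum of successor durations = 5
LF = 33 - 5 = 28

28


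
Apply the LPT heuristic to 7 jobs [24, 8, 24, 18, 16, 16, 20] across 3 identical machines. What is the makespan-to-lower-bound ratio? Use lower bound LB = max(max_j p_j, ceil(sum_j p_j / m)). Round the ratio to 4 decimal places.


LPT order: [24, 24, 20, 18, 16, 16, 8]
Machine loads after assignment: [40, 40, 46]
LPT makespan = 46
Lower bound = max(max_job, ceil(total/3)) = max(24, 42) = 42
Ratio = 46 / 42 = 1.0952

1.0952


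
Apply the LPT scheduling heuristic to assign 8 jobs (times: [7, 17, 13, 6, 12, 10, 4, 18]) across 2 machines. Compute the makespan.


Sort jobs in decreasing order (LPT): [18, 17, 13, 12, 10, 7, 6, 4]
Assign each job to the least loaded machine:
  Machine 1: jobs [18, 12, 10, 4], load = 44
  Machine 2: jobs [17, 13, 7, 6], load = 43
Makespan = max load = 44

44


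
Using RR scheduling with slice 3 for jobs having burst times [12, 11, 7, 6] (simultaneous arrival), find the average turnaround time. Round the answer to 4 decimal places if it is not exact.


Time quantum = 3
Execution trace:
  J1 runs 3 units, time = 3
  J2 runs 3 units, time = 6
  J3 runs 3 units, time = 9
  J4 runs 3 units, time = 12
  J1 runs 3 units, time = 15
  J2 runs 3 units, time = 18
  J3 runs 3 units, time = 21
  J4 runs 3 units, time = 24
  J1 runs 3 units, time = 27
  J2 runs 3 units, time = 30
  J3 runs 1 units, time = 31
  J1 runs 3 units, time = 34
  J2 runs 2 units, time = 36
Finish times: [34, 36, 31, 24]
Average turnaround = 125/4 = 31.25

31.25


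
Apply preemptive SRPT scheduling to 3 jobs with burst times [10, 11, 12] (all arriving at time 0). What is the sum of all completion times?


Since all jobs arrive at t=0, SRPT equals SPT ordering.
SPT order: [10, 11, 12]
Completion times:
  Job 1: p=10, C=10
  Job 2: p=11, C=21
  Job 3: p=12, C=33
Total completion time = 10 + 21 + 33 = 64

64


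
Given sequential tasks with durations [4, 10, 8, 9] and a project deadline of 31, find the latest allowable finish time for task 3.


LF(activity 3) = deadline - sum of successor durations
Successors: activities 4 through 4 with durations [9]
Sum of successor durations = 9
LF = 31 - 9 = 22

22


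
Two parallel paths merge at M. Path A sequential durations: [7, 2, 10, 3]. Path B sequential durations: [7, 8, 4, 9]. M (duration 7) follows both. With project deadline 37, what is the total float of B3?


Forward pass: ES(B3) = sum of predecessors on chain B = 15
EF = ES + duration = 15 + 4 = 19
Backward pass: LF(M) = deadline = 37; LS(M) = 37 - 7 = 30
LF(B3) = LS(M) - sum(successors on chain B) = 30 - 9 = 21
LS = LF - duration = 21 - 4 = 17
Total float = LS - ES = 17 - 15 = 2

2


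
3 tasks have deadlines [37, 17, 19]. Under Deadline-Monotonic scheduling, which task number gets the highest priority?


Sort tasks by relative deadline (ascending):
  Task 2: deadline = 17
  Task 3: deadline = 19
  Task 1: deadline = 37
Priority order (highest first): [2, 3, 1]
Highest priority task = 2

2


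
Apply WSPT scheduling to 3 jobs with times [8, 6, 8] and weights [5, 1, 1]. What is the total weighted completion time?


Compute p/w ratios and sort ascending (WSPT): [(8, 5), (6, 1), (8, 1)]
Compute weighted completion times:
  Job (p=8,w=5): C=8, w*C=5*8=40
  Job (p=6,w=1): C=14, w*C=1*14=14
  Job (p=8,w=1): C=22, w*C=1*22=22
Total weighted completion time = 76

76


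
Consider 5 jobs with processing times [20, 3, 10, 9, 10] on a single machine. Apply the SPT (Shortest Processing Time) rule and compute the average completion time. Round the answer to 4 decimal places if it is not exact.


Sort jobs by processing time (SPT order): [3, 9, 10, 10, 20]
Compute completion times sequentially:
  Job 1: processing = 3, completes at 3
  Job 2: processing = 9, completes at 12
  Job 3: processing = 10, completes at 22
  Job 4: processing = 10, completes at 32
  Job 5: processing = 20, completes at 52
Sum of completion times = 121
Average completion time = 121/5 = 24.2

24.2


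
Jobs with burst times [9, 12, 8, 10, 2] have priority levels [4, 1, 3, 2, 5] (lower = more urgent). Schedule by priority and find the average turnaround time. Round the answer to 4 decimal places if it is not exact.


Sort by priority (ascending = highest first):
Order: [(1, 12), (2, 10), (3, 8), (4, 9), (5, 2)]
Completion times:
  Priority 1, burst=12, C=12
  Priority 2, burst=10, C=22
  Priority 3, burst=8, C=30
  Priority 4, burst=9, C=39
  Priority 5, burst=2, C=41
Average turnaround = 144/5 = 28.8

28.8


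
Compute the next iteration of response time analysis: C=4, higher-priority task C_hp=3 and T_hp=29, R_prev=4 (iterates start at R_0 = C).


R_next = C + ceil(R_prev / T_hp) * C_hp
ceil(4 / 29) = ceil(0.1379) = 1
Interference = 1 * 3 = 3
R_next = 4 + 3 = 7

7
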